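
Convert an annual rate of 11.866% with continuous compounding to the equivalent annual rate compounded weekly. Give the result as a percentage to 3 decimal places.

11.880%

EAR under continuous compounding: e^0.11866 − 1 = 0.125987.
Solve (1 + r/52)^52 = 1.125987: r/52 = 1.125987^(1/52) − 1 = 0.002285, so r = 0.118795 = 11.880%.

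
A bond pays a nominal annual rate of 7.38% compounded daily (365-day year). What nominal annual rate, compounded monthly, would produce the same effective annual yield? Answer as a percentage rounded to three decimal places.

7.402%

EAR = (1 + 0.0738/365)^365 − 1 = 0.076583.
Solve (1 + r/12)^12 = 1.076583: r/12 = 1.076583^(1/12) − 1 = 0.006168, so r = 0.074020 = 7.402%.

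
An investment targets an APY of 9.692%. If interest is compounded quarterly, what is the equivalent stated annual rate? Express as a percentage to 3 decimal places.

9.358%

(1 + r/4)^4 − 1 = 0.09692, so 1 + r/4 = 1.09692^(1/4).
r/4 = 0.023396, so r = 0.093584 = 9.358%.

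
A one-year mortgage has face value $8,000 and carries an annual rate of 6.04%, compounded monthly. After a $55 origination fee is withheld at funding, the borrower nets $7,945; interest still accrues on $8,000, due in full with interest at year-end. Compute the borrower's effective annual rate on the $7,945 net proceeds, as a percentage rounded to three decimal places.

6.945%

Amount owed after one year: 8,000 × (1 + 0.0604/12)^12 = 8,000 × 1.062100 = $8,496.80.
Effective rate on net proceeds: 8,496.80 / 7,945 − 1 = 0.069453 = 6.945%.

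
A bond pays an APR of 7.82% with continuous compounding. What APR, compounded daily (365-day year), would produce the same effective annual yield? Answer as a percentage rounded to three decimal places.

7.821%

EAR under continuous compounding: e^0.0782 − 1 = 0.081339.
Solve (1 + r/365)^365 = 1.081339: r/365 = 1.081339^(1/365) − 1 = 0.000214, so r = 0.078208 = 7.821%.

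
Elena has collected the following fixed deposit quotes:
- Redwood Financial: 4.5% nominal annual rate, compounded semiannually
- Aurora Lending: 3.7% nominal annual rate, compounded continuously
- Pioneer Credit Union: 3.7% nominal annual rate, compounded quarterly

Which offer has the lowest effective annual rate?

Redwood Financial: (1 + 0.045/2)^2 − 1 = 4.551%
Aurora Lending: e^0.037 − 1 = 3.769%
Pioneer Credit Union: (1 + 0.037/4)^4 − 1 = 3.752%
The lowest effective annual rate is Pioneer Credit Union at 3.752%.

Pioneer Credit Union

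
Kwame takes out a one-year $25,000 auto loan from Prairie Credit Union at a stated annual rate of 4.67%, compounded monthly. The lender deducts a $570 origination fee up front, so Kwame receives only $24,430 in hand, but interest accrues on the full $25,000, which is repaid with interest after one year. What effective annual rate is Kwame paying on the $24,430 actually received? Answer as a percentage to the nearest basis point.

Amount owed after one year: 25,000 × (1 + 0.0467/12)^12 = 25,000 × 1.047713 = $26,192.82.
Effective rate on net proceeds: 26,192.82 / 24,430 − 1 = 0.072158 = 7.22%.

7.22%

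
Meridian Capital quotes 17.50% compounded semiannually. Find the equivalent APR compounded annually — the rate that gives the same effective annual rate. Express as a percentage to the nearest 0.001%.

18.266%

EAR = (1 + 0.1750/2)^2 − 1 = 0.182656.
Compounded annually, the equivalent nominal rate is the EAR itself: 18.266%.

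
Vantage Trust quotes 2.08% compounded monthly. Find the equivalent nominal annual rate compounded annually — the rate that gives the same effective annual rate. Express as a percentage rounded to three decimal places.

EAR = (1 + 0.0208/12)^12 − 1 = 0.020999.
Compounded annually, the equivalent nominal rate is the EAR itself: 2.100%.

2.100%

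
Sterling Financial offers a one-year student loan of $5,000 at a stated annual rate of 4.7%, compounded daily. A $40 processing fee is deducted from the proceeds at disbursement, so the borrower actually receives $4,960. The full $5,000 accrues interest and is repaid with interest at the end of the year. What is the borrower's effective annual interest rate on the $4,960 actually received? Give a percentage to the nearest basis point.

5.66%

Amount owed after one year: 5,000 × (1 + 0.047/365)^365 = 5,000 × 1.048119 = $5,240.59.
Effective rate on net proceeds: 5,240.59 / 4,960 − 1 = 0.056571 = 5.66%.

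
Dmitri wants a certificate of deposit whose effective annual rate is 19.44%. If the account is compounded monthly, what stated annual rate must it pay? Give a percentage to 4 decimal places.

17.8965%

(1 + r/12)^12 − 1 = 0.1944, so 1 + r/12 = 1.1944^(1/12).
r/12 = 0.014914, so r = 0.178965 = 17.8965%.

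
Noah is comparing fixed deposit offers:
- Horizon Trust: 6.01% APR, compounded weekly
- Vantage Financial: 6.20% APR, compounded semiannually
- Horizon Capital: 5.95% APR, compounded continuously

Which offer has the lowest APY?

Horizon Capital

Horizon Trust: (1 + 0.0601/52)^52 − 1 = 6.191%
Vantage Financial: (1 + 0.0620/2)^2 − 1 = 6.296%
Horizon Capital: e^0.0595 − 1 = 6.131%
The lowest effective annual rate is Horizon Capital at 6.131%.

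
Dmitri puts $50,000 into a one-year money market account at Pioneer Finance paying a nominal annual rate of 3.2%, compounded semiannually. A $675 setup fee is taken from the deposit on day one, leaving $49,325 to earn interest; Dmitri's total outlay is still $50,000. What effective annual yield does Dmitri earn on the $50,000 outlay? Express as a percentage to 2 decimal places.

1.83%

Value after one year: 49,325 × (1 + 0.032/2)^2 = 49,325 × 1.032256 = $50,916.03.
Effective yield on the $50,000 outlay: 50,916.03 / 50,000 − 1 = 0.018321 = 1.83%.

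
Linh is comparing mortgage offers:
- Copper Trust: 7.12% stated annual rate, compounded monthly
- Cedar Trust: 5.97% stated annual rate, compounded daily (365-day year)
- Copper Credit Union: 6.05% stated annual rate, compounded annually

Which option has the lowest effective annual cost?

Copper Trust: (1 + 0.0712/12)^12 − 1 = 7.357%
Cedar Trust: (1 + 0.0597/365)^365 − 1 = 6.151%
Copper Credit Union: compounded annually, EAR = 6.050%
The lowest effective annual rate is Copper Credit Union at 6.050%.

Copper Credit Union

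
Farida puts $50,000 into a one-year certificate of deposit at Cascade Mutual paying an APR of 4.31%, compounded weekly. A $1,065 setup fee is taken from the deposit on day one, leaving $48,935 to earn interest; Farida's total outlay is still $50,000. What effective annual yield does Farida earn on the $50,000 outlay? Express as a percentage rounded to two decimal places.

2.18%

Value after one year: 48,935 × (1 + 0.0431/52)^52 = 48,935 × 1.044024 = $51,089.30.
Effective yield on the $50,000 outlay: 51,089.30 / 50,000 − 1 = 0.021786 = 2.18%.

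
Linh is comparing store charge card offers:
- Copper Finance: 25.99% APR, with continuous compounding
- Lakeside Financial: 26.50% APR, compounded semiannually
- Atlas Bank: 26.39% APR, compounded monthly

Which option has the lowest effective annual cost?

Lakeside Financial

Copper Finance: e^0.2599 − 1 = 29.680%
Lakeside Financial: (1 + 0.2650/2)^2 − 1 = 28.256%
Atlas Bank: (1 + 0.2639/12)^12 − 1 = 29.828%
The lowest effective annual rate is Lakeside Financial at 28.256%.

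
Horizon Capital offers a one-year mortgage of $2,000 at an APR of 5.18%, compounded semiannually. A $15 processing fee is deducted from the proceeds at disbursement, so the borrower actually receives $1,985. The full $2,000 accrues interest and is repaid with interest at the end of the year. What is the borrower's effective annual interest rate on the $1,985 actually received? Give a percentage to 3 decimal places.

Amount owed after one year: 2,000 × (1 + 0.0518/2)^2 = 2,000 × 1.052471 = $2,104.94.
Effective rate on net proceeds: 2,104.94 / 1,985 − 1 = 0.060424 = 6.042%.

6.042%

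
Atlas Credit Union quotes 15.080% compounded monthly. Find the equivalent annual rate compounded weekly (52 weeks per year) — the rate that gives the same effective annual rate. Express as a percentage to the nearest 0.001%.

EAR = (1 + 0.15080/12)^12 − 1 = 0.161672.
Solve (1 + r/52)^52 = 1.161672: r/52 = 1.161672^(1/52) − 1 = 0.002886, so r = 0.150076 = 15.008%.

15.008%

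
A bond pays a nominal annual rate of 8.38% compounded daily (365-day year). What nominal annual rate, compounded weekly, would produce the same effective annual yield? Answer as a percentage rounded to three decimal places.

8.386%

EAR = (1 + 0.0838/365)^365 − 1 = 0.087401.
Solve (1 + r/52)^52 = 1.087401: r/52 = 1.087401^(1/52) − 1 = 0.001613, so r = 0.083858 = 8.386%.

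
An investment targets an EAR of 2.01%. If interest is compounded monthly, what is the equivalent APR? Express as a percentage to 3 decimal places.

1.992%

(1 + r/12)^12 − 1 = 0.0201, so 1 + r/12 = 1.0201^(1/12).
r/12 = 0.001660, so r = 0.019917 = 1.992%.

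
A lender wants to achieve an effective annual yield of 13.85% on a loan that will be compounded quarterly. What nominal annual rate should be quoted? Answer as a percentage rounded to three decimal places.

13.184%

(1 + r/4)^4 − 1 = 0.1385, so 1 + r/4 = 1.1385^(1/4).
r/4 = 0.032959, so r = 0.131838 = 13.184%.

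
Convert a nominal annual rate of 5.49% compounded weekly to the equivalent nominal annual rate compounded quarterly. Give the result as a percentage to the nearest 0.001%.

5.525%

EAR = (1 + 0.0549/52)^52 − 1 = 0.056404.
Solve (1 + r/4)^4 = 1.056404: r/4 = 1.056404^(1/4) − 1 = 0.013812, so r = 0.055249 = 5.525%.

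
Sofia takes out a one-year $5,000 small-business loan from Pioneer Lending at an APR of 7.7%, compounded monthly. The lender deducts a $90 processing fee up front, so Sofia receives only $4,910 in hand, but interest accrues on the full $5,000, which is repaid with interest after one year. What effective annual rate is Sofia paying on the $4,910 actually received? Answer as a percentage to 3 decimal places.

Amount owed after one year: 5,000 × (1 + 0.077/12)^12 = 5,000 × 1.079776 = $5,398.88.
Effective rate on net proceeds: 5,398.88 / 4,910 − 1 = 0.099569 = 9.957%.

9.957%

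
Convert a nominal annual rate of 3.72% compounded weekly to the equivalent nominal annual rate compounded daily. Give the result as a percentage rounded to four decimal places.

3.7189%

EAR = (1 + 0.0372/52)^52 − 1 = 0.037887.
Solve (1 + r/365)^365 = 1.037887: r/365 = 1.037887^(1/365) − 1 = 0.000102, so r = 0.037189 = 3.7189%.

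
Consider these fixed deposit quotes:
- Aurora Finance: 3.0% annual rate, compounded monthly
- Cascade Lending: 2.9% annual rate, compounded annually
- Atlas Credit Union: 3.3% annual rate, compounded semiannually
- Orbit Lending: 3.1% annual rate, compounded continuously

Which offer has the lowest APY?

Aurora Finance: (1 + 0.030/12)^12 − 1 = 3.042%
Cascade Lending: compounded annually, EAR = 2.900%
Atlas Credit Union: (1 + 0.033/2)^2 − 1 = 3.327%
Orbit Lending: e^0.031 − 1 = 3.149%
The lowest effective annual rate is Cascade Lending at 2.900%.

Cascade Lending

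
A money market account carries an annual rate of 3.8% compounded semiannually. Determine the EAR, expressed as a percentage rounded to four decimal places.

EAR = (1 + 0.038/2)^2 − 1.
= (1 + 0.019000)^2 − 1 = 1.038361 − 1 = 3.8361%.

3.8361%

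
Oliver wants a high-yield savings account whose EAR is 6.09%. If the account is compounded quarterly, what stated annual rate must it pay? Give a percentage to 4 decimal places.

5.9557%

(1 + r/4)^4 − 1 = 0.0609, so 1 + r/4 = 1.0609^(1/4).
r/4 = 0.014889, so r = 0.059557 = 5.9557%.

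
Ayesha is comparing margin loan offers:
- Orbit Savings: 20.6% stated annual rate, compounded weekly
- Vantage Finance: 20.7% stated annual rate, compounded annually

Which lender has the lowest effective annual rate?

Orbit Savings: (1 + 0.206/52)^52 − 1 = 22.825%
Vantage Finance: compounded annually, EAR = 20.700%
The lowest effective annual rate is Vantage Finance at 20.700%.

Vantage Finance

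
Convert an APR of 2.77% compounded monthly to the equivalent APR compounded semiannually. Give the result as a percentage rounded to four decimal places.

2.7860%

EAR = (1 + 0.0277/12)^12 − 1 = 0.028054.
Solve (1 + r/2)^2 = 1.028054: r/2 = 1.028054^(1/2) − 1 = 0.013930, so r = 0.027860 = 2.7860%.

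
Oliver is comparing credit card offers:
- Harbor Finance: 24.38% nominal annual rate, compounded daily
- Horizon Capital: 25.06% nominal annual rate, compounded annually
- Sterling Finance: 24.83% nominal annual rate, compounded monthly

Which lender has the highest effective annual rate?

Sterling Finance

Harbor Finance: (1 + 0.2438/365)^365 − 1 = 27.599%
Horizon Capital: compounded annually, EAR = 25.060%
Sterling Finance: (1 + 0.2483/12)^12 − 1 = 27.860%
The highest effective annual rate is Sterling Finance at 27.860%.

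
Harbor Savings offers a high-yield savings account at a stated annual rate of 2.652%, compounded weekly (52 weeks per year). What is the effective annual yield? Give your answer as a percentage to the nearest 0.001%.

2.687%

EAR = (1 + 0.02652/52)^52 − 1.
= 1.026868 − 1 = 2.687%.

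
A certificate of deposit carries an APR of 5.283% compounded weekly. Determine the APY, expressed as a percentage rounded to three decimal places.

EAR = (1 + 0.05283/52)^52 − 1.
= (1 + 0.001016)^52 − 1 = 1.054222 − 1 = 5.422%.

5.422%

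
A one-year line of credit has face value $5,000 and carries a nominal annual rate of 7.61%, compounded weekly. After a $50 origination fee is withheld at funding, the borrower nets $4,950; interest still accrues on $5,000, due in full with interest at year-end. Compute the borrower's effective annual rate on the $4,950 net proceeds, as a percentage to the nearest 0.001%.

8.991%

Amount owed after one year: 5,000 × (1 + 0.0761/52)^52 = 5,000 × 1.079010 = $5,395.05.
Effective rate on net proceeds: 5,395.05 / 4,950 − 1 = 0.089910 = 8.991%.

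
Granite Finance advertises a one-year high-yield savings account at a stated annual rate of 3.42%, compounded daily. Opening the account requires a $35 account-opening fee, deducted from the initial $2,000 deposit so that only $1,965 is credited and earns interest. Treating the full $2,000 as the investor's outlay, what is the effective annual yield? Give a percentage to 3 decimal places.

1.668%

Value after one year: 1,965 × (1 + 0.0342/365)^365 = 1,965 × 1.034790 = $2,033.36.
Effective yield on the $2,000 outlay: 2,033.36 / 2,000 − 1 = 0.016681 = 1.668%.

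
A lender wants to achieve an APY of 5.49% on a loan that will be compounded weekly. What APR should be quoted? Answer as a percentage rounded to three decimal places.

5.347%

(1 + r/52)^52 − 1 = 0.0549, so 1 + r/52 = 1.0549^(1/52).
r/52 = 0.001028, so r = 0.053473 = 5.347%.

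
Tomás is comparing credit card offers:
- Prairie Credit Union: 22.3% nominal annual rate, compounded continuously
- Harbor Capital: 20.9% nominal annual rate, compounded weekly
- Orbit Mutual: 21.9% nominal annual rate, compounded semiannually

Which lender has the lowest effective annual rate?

Prairie Credit Union: e^0.223 − 1 = 24.982%
Harbor Capital: (1 + 0.209/52)^52 − 1 = 23.193%
Orbit Mutual: (1 + 0.219/2)^2 − 1 = 23.099%
The lowest effective annual rate is Orbit Mutual at 23.099%.

Orbit Mutual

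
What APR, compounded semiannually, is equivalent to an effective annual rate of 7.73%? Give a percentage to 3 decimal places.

7.586%

(1 + r/2)^2 − 1 = 0.0773, so 1 + r/2 = 1.0773^(1/2).
r/2 = 0.037931, so r = 0.075861 = 7.586%.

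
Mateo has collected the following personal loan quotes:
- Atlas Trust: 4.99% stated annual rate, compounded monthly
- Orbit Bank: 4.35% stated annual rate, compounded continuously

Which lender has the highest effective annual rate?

Atlas Trust

Atlas Trust: (1 + 0.0499/12)^12 − 1 = 5.106%
Orbit Bank: e^0.0435 − 1 = 4.446%
The highest effective annual rate is Atlas Trust at 5.106%.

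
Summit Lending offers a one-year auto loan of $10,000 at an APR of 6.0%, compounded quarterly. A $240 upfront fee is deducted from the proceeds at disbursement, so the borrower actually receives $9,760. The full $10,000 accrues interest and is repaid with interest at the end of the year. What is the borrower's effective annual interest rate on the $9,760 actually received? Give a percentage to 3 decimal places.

Amount owed after one year: 10,000 × (1 + 0.060/4)^4 = 10,000 × 1.061364 = $10,613.64.
Effective rate on net proceeds: 10,613.64 / 9,760 − 1 = 0.087463 = 8.746%.

8.746%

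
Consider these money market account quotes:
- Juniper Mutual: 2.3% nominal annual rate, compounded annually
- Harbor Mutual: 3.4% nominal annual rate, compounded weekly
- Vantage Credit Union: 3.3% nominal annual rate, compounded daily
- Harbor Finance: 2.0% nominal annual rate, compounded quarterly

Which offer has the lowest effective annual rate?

Juniper Mutual: compounded annually, EAR = 2.300%
Harbor Mutual: (1 + 0.034/52)^52 − 1 = 3.457%
Vantage Credit Union: (1 + 0.033/365)^365 − 1 = 3.355%
Harbor Finance: (1 + 0.020/4)^4 − 1 = 2.015%
The lowest effective annual rate is Harbor Finance at 2.015%.

Harbor Finance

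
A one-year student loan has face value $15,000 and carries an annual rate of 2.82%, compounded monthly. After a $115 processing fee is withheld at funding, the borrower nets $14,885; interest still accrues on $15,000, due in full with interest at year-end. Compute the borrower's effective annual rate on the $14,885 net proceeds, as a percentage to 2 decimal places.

Amount owed after one year: 15,000 × (1 + 0.0282/12)^12 = 15,000 × 1.028567 = $15,428.51.
Effective rate on net proceeds: 15,428.51 / 14,885 − 1 = 0.036514 = 3.65%.

3.65%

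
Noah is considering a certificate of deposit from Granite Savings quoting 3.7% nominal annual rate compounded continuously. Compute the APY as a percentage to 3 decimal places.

3.769%

With continuous compounding, EAR = e^0.037 − 1.
e^0.037 = 1.037693, so EAR = 0.037693 = 3.769%.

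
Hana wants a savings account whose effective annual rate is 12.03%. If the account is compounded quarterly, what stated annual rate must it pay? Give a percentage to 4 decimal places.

(1 + r/4)^4 − 1 = 0.1203, so 1 + r/4 = 1.1203^(1/4).
r/4 = 0.028806, so r = 0.115225 = 11.5225%.

11.5225%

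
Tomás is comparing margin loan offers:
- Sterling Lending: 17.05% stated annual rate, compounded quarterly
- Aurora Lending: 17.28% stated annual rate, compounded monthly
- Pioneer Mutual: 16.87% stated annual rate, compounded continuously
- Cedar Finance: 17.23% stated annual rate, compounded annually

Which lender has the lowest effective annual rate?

Cedar Finance

Sterling Lending: (1 + 0.1705/4)^4 − 1 = 18.171%
Aurora Lending: (1 + 0.1728/12)^12 − 1 = 18.716%
Pioneer Mutual: e^0.1687 − 1 = 18.376%
Cedar Finance: compounded annually, EAR = 17.230%
The lowest effective annual rate is Cedar Finance at 17.230%.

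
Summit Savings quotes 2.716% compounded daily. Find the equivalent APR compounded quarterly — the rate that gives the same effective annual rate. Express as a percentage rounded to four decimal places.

EAR = (1 + 0.02716/365)^365 − 1 = 0.027531.
Solve (1 + r/4)^4 = 1.027531: r/4 = 1.027531^(1/4) − 1 = 0.006813, so r = 0.027251 = 2.7251%.

2.7251%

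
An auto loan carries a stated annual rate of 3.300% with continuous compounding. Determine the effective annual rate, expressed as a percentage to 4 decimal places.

With continuous compounding, EAR = e^0.03300 − 1.
e^0.03300 = 1.033551, so EAR = 0.033551 = 3.3551%.

3.3551%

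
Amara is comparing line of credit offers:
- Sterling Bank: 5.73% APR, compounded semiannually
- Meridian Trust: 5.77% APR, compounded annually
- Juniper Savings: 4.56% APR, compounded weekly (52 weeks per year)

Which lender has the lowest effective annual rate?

Juniper Savings

Sterling Bank: (1 + 0.0573/2)^2 − 1 = 5.812%
Meridian Trust: compounded annually, EAR = 5.770%
Juniper Savings: (1 + 0.0456/52)^52 − 1 = 4.663%
The lowest effective annual rate is Juniper Savings at 4.663%.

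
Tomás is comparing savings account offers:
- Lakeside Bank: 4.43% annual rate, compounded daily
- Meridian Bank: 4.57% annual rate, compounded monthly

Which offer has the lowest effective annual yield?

Lakeside Bank: (1 + 0.0443/365)^365 − 1 = 4.529%
Meridian Bank: (1 + 0.0457/12)^12 − 1 = 4.667%
The lowest effective annual rate is Lakeside Bank at 4.529%.

Lakeside Bank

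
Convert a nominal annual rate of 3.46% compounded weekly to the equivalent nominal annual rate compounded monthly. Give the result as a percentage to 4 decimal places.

EAR = (1 + 0.0346/52)^52 − 1 = 0.035194.
Solve (1 + r/12)^12 = 1.035194: r/12 = 1.035194^(1/12) − 1 = 0.002887, so r = 0.034638 = 3.4638%.

3.4638%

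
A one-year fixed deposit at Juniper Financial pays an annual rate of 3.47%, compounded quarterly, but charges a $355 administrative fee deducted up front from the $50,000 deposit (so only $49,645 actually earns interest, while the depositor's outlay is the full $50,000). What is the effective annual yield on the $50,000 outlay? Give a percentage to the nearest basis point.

2.78%

Value after one year: 49,645 × (1 + 0.0347/4)^4 = 49,645 × 1.035154 = $51,390.23.
Effective yield on the $50,000 outlay: 51,390.23 / 50,000 − 1 = 0.027805 = 2.78%.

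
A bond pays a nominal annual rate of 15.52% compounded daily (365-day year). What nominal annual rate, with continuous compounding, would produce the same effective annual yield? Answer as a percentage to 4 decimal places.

EAR = (1 + 0.1552/365)^365 − 1 = 0.167853.
Equivalent continuous rate: r = ln(1 + 0.167853) = 0.155167 = 15.5167%.

15.5167%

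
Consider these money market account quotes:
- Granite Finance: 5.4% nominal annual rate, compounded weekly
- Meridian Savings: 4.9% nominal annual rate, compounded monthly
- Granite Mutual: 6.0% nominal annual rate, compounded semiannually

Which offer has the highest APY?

Granite Mutual

Granite Finance: (1 + 0.054/52)^52 − 1 = 5.546%
Meridian Savings: (1 + 0.049/12)^12 − 1 = 5.012%
Granite Mutual: (1 + 0.060/2)^2 − 1 = 6.090%
The highest effective annual rate is Granite Mutual at 6.090%.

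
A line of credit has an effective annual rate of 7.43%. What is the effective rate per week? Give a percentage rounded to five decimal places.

The per-week rate i satisfies (1 + i)^52 = 1 + 0.0743.
i = 1.0743^(1/52) − 1 = 0.0013792 = 0.13792%.

0.13792%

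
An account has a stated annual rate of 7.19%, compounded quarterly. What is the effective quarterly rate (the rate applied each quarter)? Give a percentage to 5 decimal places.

With a nominal annual rate compounded quarterly, the periodic rate is the nominal rate divided by 4.
i = 0.0719 / 4 = 0.0179750 = 1.79750%.

1.79750%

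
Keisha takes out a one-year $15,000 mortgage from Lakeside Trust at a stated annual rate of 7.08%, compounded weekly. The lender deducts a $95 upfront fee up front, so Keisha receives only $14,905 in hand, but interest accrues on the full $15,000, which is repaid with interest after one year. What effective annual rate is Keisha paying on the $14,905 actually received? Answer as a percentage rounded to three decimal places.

Amount owed after one year: 15,000 × (1 + 0.0708/52)^52 = 15,000 × 1.073315 = $16,099.72.
Effective rate on net proceeds: 16,099.72 / 14,905 − 1 = 0.080156 = 8.016%.

8.016%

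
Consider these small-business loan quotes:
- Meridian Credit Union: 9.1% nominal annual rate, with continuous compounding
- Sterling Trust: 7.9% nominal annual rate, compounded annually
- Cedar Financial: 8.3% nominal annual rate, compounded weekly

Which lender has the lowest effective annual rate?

Sterling Trust

Meridian Credit Union: e^0.091 − 1 = 9.527%
Sterling Trust: compounded annually, EAR = 7.900%
Cedar Financial: (1 + 0.083/52)^52 − 1 = 8.647%
The lowest effective annual rate is Sterling Trust at 7.900%.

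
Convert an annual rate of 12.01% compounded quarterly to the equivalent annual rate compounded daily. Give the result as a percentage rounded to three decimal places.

11.835%

EAR = (1 + 0.1201/4)^4 − 1 = 0.125618.
Solve (1 + r/365)^365 = 1.125618: r/365 = 1.125618^(1/365) − 1 = 0.000324, so r = 0.118351 = 11.835%.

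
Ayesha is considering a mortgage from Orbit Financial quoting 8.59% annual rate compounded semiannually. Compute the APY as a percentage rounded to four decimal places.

8.7745%

EAR = (1 + 0.0859/2)^2 − 1.
= (1 + 0.042950)^2 − 1 = 1.087745 − 1 = 8.7745%.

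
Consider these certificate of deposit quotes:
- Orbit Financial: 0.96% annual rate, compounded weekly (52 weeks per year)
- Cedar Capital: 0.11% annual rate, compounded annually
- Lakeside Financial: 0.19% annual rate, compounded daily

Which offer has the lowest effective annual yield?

Cedar Capital

Orbit Financial: (1 + 0.0096/52)^52 − 1 = 0.965%
Cedar Capital: compounded annually, EAR = 0.110%
Lakeside Financial: (1 + 0.0019/365)^365 − 1 = 0.190%
The lowest effective annual rate is Cedar Capital at 0.110%.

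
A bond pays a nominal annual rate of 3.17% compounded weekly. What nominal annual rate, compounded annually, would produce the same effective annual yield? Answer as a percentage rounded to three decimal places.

EAR = (1 + 0.0317/52)^52 − 1 = 0.032198.
Compounded annually, the equivalent nominal rate is the EAR itself: 3.220%.

3.220%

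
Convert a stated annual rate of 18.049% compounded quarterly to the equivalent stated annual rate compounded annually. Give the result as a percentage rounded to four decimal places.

EAR = (1 + 0.18049/4)^4 − 1 = 0.193078.
Compounded annually, the equivalent nominal rate is the EAR itself: 19.3078%.

19.3078%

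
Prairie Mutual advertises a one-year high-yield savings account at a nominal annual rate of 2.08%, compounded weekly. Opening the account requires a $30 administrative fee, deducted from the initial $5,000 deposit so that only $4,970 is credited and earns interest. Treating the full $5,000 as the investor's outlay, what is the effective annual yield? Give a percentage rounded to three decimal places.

Value after one year: 4,970 × (1 + 0.0208/52)^52 = 4,970 × 1.021014 = $5,074.44.
Effective yield on the $5,000 outlay: 5,074.44 / 5,000 − 1 = 0.014887 = 1.489%.

1.489%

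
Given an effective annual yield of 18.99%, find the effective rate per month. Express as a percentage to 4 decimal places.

The per-month rate i satisfies (1 + i)^12 = 1 + 0.1899.
i = 1.1899^(1/12) − 1 = 0.0145946 = 1.4595%.

1.4595%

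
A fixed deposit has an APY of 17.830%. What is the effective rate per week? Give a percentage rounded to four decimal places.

0.3160%

The per-week rate i satisfies (1 + i)^52 = 1 + 0.17830.
i = 1.17830^(1/52) − 1 = 0.0031602 = 0.3160%.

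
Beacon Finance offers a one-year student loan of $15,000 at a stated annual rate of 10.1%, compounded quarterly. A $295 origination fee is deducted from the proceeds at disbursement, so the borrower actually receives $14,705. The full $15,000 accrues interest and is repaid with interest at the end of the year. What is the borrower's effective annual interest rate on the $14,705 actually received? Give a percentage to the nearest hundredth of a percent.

12.71%

Amount owed after one year: 15,000 × (1 + 0.101/4)^4 = 15,000 × 1.104890 = $16,573.35.
Effective rate on net proceeds: 16,573.35 / 14,705 − 1 = 0.127056 = 12.71%.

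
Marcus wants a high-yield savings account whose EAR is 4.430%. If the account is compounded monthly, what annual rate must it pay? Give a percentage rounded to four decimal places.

4.3425%

(1 + r/12)^12 − 1 = 0.04430, so 1 + r/12 = 1.04430^(1/12).
r/12 = 0.003619, so r = 0.043425 = 4.3425%.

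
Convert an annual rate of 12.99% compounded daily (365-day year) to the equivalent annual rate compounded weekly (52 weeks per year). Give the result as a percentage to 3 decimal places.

EAR = (1 + 0.1299/365)^365 − 1 = 0.138688.
Solve (1 + r/52)^52 = 1.138688: r/52 = 1.138688^(1/52) − 1 = 0.002501, so r = 0.130039 = 13.004%.

13.004%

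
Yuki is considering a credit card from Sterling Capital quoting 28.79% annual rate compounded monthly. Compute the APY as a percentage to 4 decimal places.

32.9098%

EAR = (1 + 0.2879/12)^12 − 1.
= (1 + 0.023992)^12 − 1 = 1.329098 − 1 = 32.9098%.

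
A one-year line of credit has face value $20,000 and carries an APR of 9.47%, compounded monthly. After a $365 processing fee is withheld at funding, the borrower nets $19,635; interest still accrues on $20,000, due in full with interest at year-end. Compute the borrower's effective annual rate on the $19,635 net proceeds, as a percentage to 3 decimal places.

Amount owed after one year: 20,000 × (1 + 0.0947/12)^12 = 20,000 × 1.098920 = $21,978.41.
Effective rate on net proceeds: 21,978.41 / 19,635 − 1 = 0.119349 = 11.935%.

11.935%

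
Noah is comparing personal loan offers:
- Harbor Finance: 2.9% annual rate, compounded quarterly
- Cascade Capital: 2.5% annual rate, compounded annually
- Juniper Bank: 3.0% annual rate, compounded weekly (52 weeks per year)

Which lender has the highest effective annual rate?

Juniper Bank

Harbor Finance: (1 + 0.029/4)^4 − 1 = 2.932%
Cascade Capital: compounded annually, EAR = 2.500%
Juniper Bank: (1 + 0.030/52)^52 − 1 = 3.045%
The highest effective annual rate is Juniper Bank at 3.045%.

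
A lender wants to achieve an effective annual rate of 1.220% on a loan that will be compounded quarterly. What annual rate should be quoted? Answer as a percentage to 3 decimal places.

(1 + r/4)^4 − 1 = 0.01220, so 1 + r/4 = 1.01220^(1/4).
r/4 = 0.003036, so r = 0.012145 = 1.214%.

1.214%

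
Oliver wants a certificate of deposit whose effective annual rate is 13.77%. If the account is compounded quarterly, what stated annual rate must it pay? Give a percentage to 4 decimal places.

(1 + r/4)^4 − 1 = 0.1377, so 1 + r/4 = 1.1377^(1/4).
r/4 = 0.032778, so r = 0.131112 = 13.1112%.

13.1112%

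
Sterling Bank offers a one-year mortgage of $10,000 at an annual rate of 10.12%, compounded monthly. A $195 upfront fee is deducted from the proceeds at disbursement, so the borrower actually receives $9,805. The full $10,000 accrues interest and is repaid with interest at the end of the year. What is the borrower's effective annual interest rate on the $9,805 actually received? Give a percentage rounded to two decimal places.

12.80%

Amount owed after one year: 10,000 × (1 + 0.1012/12)^12 = 10,000 × 1.106028 = $11,060.28.
Effective rate on net proceeds: 11,060.28 / 9,805 − 1 = 0.128025 = 12.80%.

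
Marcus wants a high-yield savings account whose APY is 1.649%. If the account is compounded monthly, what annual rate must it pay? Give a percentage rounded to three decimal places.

(1 + r/12)^12 − 1 = 0.01649, so 1 + r/12 = 1.01649^(1/12).
r/12 = 0.001364, so r = 0.016367 = 1.637%.

1.637%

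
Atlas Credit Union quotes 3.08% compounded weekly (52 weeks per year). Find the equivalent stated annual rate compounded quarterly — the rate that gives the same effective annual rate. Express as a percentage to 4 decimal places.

3.0910%

EAR = (1 + 0.0308/52)^52 − 1 = 0.031270.
Solve (1 + r/4)^4 = 1.031270: r/4 = 1.031270^(1/4) − 1 = 0.007727, so r = 0.030910 = 3.0910%.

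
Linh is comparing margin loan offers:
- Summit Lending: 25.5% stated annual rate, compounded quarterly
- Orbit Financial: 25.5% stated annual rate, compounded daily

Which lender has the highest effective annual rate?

Summit Lending: (1 + 0.255/4)^4 − 1 = 28.044%
Orbit Financial: (1 + 0.255/365)^365 − 1 = 29.035%
The highest effective annual rate is Orbit Financial at 29.035%.

Orbit Financial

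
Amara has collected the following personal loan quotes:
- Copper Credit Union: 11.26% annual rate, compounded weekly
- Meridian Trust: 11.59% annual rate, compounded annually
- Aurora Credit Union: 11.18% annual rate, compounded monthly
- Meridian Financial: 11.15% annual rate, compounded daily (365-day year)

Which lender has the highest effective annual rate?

Copper Credit Union

Copper Credit Union: (1 + 0.1126/52)^52 − 1 = 11.905%
Meridian Trust: compounded annually, EAR = 11.590%
Aurora Credit Union: (1 + 0.1118/12)^12 − 1 = 11.771%
Meridian Financial: (1 + 0.1115/365)^365 − 1 = 11.793%
The highest effective annual rate is Copper Credit Union at 11.905%.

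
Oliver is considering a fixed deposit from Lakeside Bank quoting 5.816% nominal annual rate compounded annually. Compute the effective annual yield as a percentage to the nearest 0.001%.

Annual compounding means the effective rate equals the nominal rate: 5.816%.

5.816%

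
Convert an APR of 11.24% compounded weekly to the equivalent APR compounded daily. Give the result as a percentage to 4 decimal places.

EAR = (1 + 0.1124/52)^52 − 1 = 0.118825.
Solve (1 + r/365)^365 = 1.118825: r/365 = 1.118825^(1/365) − 1 = 0.000308, so r = 0.112296 = 11.2296%.

11.2296%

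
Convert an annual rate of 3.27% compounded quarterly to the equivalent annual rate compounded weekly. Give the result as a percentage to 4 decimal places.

EAR = (1 + 0.0327/4)^4 − 1 = 0.033103.
Solve (1 + r/52)^52 = 1.033103: r/52 = 1.033103^(1/52) − 1 = 0.000626, so r = 0.032577 = 3.2577%.

3.2577%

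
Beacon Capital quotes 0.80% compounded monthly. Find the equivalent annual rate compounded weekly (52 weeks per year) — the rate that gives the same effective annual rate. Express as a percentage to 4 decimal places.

EAR = (1 + 0.0080/12)^12 − 1 = 0.008029.
Solve (1 + r/52)^52 = 1.008029: r/52 = 1.008029^(1/52) − 1 = 0.000154, so r = 0.007998 = 0.7998%.

0.7998%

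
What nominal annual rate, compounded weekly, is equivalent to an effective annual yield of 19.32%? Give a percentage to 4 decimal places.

(1 + r/52)^52 − 1 = 0.1932, so 1 + r/52 = 1.1932^(1/52).
r/52 = 0.003403, so r = 0.176939 = 17.6939%.

17.6939%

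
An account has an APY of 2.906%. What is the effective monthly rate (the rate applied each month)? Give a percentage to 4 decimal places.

0.2390%

The per-month rate i satisfies (1 + i)^12 = 1 + 0.02906.
i = 1.02906^(1/12) − 1 = 0.0023900 = 0.2390%.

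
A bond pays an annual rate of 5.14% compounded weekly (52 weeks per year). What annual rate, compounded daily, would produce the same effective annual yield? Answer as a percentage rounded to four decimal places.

5.1378%

EAR = (1 + 0.0514/52)^52 − 1 = 0.052717.
Solve (1 + r/365)^365 = 1.052717: r/365 = 1.052717^(1/365) − 1 = 0.000141, so r = 0.051378 = 5.1378%.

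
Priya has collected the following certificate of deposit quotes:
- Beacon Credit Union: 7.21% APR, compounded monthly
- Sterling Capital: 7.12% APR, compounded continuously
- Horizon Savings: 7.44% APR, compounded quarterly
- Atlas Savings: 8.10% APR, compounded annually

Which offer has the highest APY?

Atlas Savings

Beacon Credit Union: (1 + 0.0721/12)^12 − 1 = 7.453%
Sterling Capital: e^0.0712 − 1 = 7.380%
Horizon Savings: (1 + 0.0744/4)^4 − 1 = 7.650%
Atlas Savings: compounded annually, EAR = 8.100%
The highest effective annual rate is Atlas Savings at 8.100%.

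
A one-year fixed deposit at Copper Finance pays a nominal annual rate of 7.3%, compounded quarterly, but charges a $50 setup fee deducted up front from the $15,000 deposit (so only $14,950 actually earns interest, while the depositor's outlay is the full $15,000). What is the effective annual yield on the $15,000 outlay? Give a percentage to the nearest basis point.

7.14%

Value after one year: 14,950 × (1 + 0.073/4)^4 = 14,950 × 1.075023 = $16,071.59.
Effective yield on the $15,000 outlay: 16,071.59 / 15,000 − 1 = 0.071439 = 7.14%.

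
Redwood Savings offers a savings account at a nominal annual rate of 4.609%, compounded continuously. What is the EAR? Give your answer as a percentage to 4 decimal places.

4.7169%

With continuous compounding, EAR = e^0.04609 − 1.
e^0.04609 = 1.047169, so EAR = 0.047169 = 4.7169%.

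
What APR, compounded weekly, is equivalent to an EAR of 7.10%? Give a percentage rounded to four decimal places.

(1 + r/52)^52 − 1 = 0.0710, so 1 + r/52 = 1.0710^(1/52).
r/52 = 0.001320, so r = 0.068638 = 6.8638%.

6.8638%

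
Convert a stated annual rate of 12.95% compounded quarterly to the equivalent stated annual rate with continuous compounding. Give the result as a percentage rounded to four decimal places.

12.7448%

EAR = (1 + 0.1295/4)^4 − 1 = 0.135926.
Equivalent continuous rate: r = ln(1 + 0.135926) = 0.127448 = 12.7448%.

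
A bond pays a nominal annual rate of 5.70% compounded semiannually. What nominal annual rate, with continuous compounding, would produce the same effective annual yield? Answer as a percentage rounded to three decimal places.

EAR = (1 + 0.0570/2)^2 − 1 = 0.057812.
Equivalent continuous rate: r = ln(1 + 0.057812) = 0.056203 = 5.620%.

5.620%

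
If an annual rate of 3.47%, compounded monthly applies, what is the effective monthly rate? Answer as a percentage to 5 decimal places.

0.28917%

With a nominal annual rate compounded monthly, the periodic rate is the nominal rate divided by 12.
i = 0.0347 / 12 = 0.0028917 = 0.28917%.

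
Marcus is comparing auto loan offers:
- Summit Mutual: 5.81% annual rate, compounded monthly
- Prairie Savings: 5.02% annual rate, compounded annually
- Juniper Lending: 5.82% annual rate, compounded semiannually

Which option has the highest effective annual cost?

Summit Mutual

Summit Mutual: (1 + 0.0581/12)^12 − 1 = 5.967%
Prairie Savings: compounded annually, EAR = 5.020%
Juniper Lending: (1 + 0.0582/2)^2 − 1 = 5.905%
The highest effective annual rate is Summit Mutual at 5.967%.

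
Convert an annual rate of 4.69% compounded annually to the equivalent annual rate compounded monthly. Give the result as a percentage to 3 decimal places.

Compounded annually, EAR = nominal = 0.046900.
Solve (1 + r/12)^12 = 1.046900: r/12 = 1.046900^(1/12) − 1 = 0.003827, so r = 0.045921 = 4.592%.

4.592%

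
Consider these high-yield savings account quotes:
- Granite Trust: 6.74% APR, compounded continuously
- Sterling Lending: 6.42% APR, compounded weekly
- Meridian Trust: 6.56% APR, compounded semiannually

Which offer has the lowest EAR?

Sterling Lending

Granite Trust: e^0.0674 − 1 = 6.972%
Sterling Lending: (1 + 0.0642/52)^52 − 1 = 6.626%
Meridian Trust: (1 + 0.0656/2)^2 − 1 = 6.668%
The lowest effective annual rate is Sterling Lending at 6.626%.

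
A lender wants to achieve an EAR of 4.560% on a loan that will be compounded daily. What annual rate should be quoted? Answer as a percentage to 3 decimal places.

(1 + r/365)^365 − 1 = 0.04560, so 1 + r/365 = 1.04560^(1/365).
r/365 = 0.000122, so r = 0.044594 = 4.459%.

4.459%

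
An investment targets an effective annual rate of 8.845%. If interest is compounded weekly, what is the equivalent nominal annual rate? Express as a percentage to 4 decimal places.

8.4824%

(1 + r/52)^52 − 1 = 0.08845, so 1 + r/52 = 1.08845^(1/52).
r/52 = 0.001631, so r = 0.084824 = 8.4824%.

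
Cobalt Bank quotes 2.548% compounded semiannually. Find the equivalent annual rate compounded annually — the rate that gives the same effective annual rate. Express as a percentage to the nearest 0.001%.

EAR = (1 + 0.02548/2)^2 − 1 = 0.025642.
Compounded annually, the equivalent nominal rate is the EAR itself: 2.564%.

2.564%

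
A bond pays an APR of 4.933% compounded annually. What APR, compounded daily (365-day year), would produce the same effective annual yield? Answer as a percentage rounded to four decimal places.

4.8155%

Compounded annually, EAR = nominal = 0.049330.
Solve (1 + r/365)^365 = 1.049330: r/365 = 1.049330^(1/365) − 1 = 0.000132, so r = 0.048155 = 4.8155%.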